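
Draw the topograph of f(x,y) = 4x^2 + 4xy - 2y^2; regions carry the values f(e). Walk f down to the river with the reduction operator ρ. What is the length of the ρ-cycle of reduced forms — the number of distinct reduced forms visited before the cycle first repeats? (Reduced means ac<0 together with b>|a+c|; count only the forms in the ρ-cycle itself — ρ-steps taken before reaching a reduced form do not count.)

D = 48, ⌊√D⌋ = 6
river: ρ → (-2,4,4)
river: ρ → (4,4,-2)
ρ-cycle length = 2 (tail of 0 descent steps not counted)

2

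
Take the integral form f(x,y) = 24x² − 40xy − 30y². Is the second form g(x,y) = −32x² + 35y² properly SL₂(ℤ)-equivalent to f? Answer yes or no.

D₁ = 4480, D₂ = 4480
river cycle of f (length 8): (-30, 40, 24), (24, 56, -14), (-14, 56, 24), (24, 40, -30), (-30, 20, 34), (34, 48, -16), (-16, 48, 34), (34, 20, -30)
river cycle of g (length 12): (-32, 64, 3), (3, 62, -53), (-53, 44, 12), (12, 52, -37), (-37, 22, 27), (27, 32, -32), (-32, 32, 27), (27, 22, -37), (-37, 52, 12), (12, 44, -53), … (2 more)
cycles differ ⇒ inequivalent

no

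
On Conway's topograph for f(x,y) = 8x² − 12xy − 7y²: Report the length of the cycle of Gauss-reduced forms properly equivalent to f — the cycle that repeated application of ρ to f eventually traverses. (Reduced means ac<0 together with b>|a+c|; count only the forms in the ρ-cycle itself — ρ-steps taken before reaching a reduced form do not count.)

D = 368, ⌊√D⌋ = 19
descent: ρ → (-7,12,8)  [lands on river]
river: ρ → (8,4,-11)
river: ρ → (-11,18,1)
river: ρ → (1,18,-11)
river: ρ → (-11,4,8)
river: ρ → (8,12,-7)
river: ρ → (-7,16,4)
river: ρ → (4,16,-7)
ρ-cycle length = 8 (tail of 1 descent step not counted)

8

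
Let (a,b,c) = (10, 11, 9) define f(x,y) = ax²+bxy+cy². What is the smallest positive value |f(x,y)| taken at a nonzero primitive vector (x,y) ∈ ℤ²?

translate: b→-9 (≡11 mod 20), so (10,11,9)→(10,-9,8)
flip: (10,-9,8)→(8,9,10)
translate: b→-7 (≡9 mod 16), so (8,9,10)→(8,-7,9)
reduced (well bottom): (8,-7,9) with a≤c, −a<b≤a
well minimum = a = 8

8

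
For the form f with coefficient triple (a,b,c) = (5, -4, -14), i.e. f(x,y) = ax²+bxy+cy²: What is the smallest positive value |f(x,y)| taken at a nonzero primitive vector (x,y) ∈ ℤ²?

descent: ρ → (-14,4,5)
descent: ρ → (5,16,-2)  [lands on river]
river: ρ → (-2,16,5)
river: ρ → (5,14,-5)
river: ρ → (-5,16,2)
river: ρ → (2,16,-5)
river: ρ → (-5,14,5)
closes: descent 2, river 6
min |a| on river = 2

2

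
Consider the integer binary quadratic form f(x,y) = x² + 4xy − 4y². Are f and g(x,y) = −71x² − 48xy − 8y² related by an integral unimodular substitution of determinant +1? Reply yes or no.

D₁ = 32, D₂ = 32
river cycle of f (length 2): (-4, 4, 1), (1, 4, -4)
river cycle of g (length 2): (1, 4, -4), (-4, 4, 1)
cycles coincide ⇒ equivalent

yes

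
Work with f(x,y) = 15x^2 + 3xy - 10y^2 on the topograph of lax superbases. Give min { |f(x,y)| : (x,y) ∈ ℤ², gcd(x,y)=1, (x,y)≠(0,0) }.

descent: ρ → (-10,17,8)  [lands on river]
river: ρ → (8,15,-12)
river: ρ → (-12,9,11)
river: ρ → (11,13,-10)
river: ρ → (-10,7,14)
river: ρ → (14,21,-3)
river: ρ → (-3,21,14)
river: ρ → (14,7,-10)
river: ρ → (-10,13,11)
river: ρ → (11,9,-12)
river: ρ → (-12,15,8)
river: ρ → (8,17,-10)
river: ρ → (-10,23,2)
river: ρ → (2,21,-21)
river: ρ → (-21,21,2)
river: ρ → (2,23,-10)
closes: descent 1, river 16
min |a| on river = 2

2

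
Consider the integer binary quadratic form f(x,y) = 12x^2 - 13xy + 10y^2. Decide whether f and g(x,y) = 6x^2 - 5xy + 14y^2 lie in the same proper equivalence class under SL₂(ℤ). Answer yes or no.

D₁ = -311, D₂ = -311
f: translate: b→11 (≡-13 mod 24), so (12,-13,10)→(12,11,9)
f: flip: (12,11,9)→(9,-11,12)
f: translate: b→7 (≡-11 mod 18), so (9,-11,12)→(9,7,10)
f: reduced (well bottom): (9,7,10) with a≤c, −a<b≤a
g: reduced (well bottom): (6,-5,14) with a≤c, −a<b≤a
reduced forms (9, 7, 10) vs (6, -5, 14) ⇒ inequivalent

no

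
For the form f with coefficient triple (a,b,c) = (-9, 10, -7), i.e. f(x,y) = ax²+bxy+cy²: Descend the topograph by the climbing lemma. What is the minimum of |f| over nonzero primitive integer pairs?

translate: b→8 (≡-10 mod 18), so (9,-10,7)→(9,8,6)
flip: (9,8,6)→(6,-8,9)
translate: b→4 (≡-8 mod 12), so (6,-8,9)→(6,4,7)
reduced (well bottom): (6,4,7) with a≤c, −a<b≤a
well minimum |f| = |-6| = 6 (negative-definite)

6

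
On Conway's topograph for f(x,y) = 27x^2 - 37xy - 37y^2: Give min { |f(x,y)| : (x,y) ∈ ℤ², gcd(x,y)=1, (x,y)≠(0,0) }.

descent: ρ → (-37,37,27)  [lands on river]
river: ρ → (27,71,-3)
river: ρ → (-3,73,3)
river: ρ → (3,71,-27)
river: ρ → (-27,37,37)
river: ρ → (37,37,-27)
river: ρ → (-27,71,3)
river: ρ → (3,73,-3)
river: ρ → (-3,71,27)
river: ρ → (27,37,-37)
closes: descent 1, river 10
min |a| on river = 3

3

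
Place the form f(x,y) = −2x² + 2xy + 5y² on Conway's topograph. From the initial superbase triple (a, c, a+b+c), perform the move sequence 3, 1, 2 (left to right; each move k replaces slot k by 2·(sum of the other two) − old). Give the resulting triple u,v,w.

start (-2,5,5) = (f(1,0),f(0,1),f(1,1))
replace slot 3: 2·((-2)+5) − 5 = 1 → (-2,5,1)
replace slot 1: 2·(5+1) − (-2) = 14 → (14,5,1)
replace slot 2: 2·(14+1) − 5 = 25 → (14,25,1)

14,25,1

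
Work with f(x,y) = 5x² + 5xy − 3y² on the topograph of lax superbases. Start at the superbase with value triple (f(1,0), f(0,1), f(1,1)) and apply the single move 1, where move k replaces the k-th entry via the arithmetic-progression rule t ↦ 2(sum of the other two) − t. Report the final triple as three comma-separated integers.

start (5,-3,7) = (f(1,0),f(0,1),f(1,1))
replace slot 1: 2·((-3)+7) − 5 = 3 → (3,-3,7)

3,-3,7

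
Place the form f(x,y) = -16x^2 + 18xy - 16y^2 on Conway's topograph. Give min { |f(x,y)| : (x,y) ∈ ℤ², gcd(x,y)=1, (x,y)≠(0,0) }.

translate: b→14 (≡-18 mod 32), so (16,-18,16)→(16,14,14)
flip: (16,14,14)→(14,-14,16)
translate: b→14 (≡-14 mod 28), so (14,-14,16)→(14,14,16)
reduced (well bottom): (14,14,16) with a≤c, −a<b≤a
well minimum |f| = |-14| = 14 (negative-definite)

14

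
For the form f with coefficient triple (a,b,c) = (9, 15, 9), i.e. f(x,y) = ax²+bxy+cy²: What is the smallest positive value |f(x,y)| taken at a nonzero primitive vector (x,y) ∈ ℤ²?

translate: b→-3 (≡15 mod 18), so (9,15,9)→(9,-3,3)
flip: (9,-3,3)→(3,3,9)
reduced (well bottom): (3,3,9) with a≤c, −a<b≤a
well minimum = a = 3

3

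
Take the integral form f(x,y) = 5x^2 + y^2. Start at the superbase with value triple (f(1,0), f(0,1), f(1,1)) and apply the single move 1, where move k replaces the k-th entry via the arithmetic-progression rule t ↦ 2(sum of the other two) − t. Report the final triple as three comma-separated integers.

start (5,1,6) = (f(1,0),f(0,1),f(1,1))
replace slot 1: 2·(1+6) − 5 = 9 → (9,1,6)

9,1,6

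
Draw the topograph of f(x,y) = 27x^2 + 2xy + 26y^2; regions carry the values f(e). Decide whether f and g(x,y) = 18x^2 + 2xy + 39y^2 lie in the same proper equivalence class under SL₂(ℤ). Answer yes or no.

D₁ = -2804, D₂ = -2804
f: flip: (27,2,26)→(26,-2,27)
f: reduced (well bottom): (26,-2,27) with a≤c, −a<b≤a
g: reduced (well bottom): (18,2,39) with a≤c, −a<b≤a
reduced forms (26, -2, 27) vs (18, 2, 39) ⇒ inequivalent

no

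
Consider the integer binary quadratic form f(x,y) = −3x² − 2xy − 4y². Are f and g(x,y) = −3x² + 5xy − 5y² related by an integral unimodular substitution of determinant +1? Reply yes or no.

D₁ = -44, D₂ = -35
discriminants differ ⇒ not SL₂(ℤ)-equivalent

no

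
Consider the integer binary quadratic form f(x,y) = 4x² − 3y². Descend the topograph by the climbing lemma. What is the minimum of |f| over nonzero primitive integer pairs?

descent: ρ → (-3,6,1)  [lands on river]
river: ρ → (1,6,-3)
closes: descent 1, river 2
min |a| on river = 1

1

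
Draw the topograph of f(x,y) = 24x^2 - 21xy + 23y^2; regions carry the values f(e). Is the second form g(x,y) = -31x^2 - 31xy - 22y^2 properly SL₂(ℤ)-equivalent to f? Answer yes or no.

D₁ = -1767, D₂ = -1767
f: flip: (24,-21,23)→(23,21,24)
f: reduced (well bottom): (23,21,24) with a≤c, −a<b≤a
g is negative-definite; reduce −g:
−g: flip: (31,31,22)→(22,-31,31)
−g: translate: b→13 (≡-31 mod 44), so (22,-31,31)→(22,13,22)
−g: reduced (well bottom): (22,13,22) with a≤c, −a<b≤a
flip sign back: reduced form of g is (-22,-13,-22)
reduced forms (23, 21, 24) vs (-22, -13, -22) ⇒ inequivalent

no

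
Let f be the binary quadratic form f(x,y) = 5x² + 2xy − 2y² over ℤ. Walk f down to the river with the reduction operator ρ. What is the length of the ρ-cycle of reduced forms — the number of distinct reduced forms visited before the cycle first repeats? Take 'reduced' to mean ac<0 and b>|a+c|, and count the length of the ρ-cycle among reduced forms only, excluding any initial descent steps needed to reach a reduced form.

D = 44, ⌊√D⌋ = 6
descent: ρ → (-2,6,1)  [lands on river]
river: ρ → (1,6,-2)
ρ-cycle length = 2 (tail of 1 descent step not counted)

2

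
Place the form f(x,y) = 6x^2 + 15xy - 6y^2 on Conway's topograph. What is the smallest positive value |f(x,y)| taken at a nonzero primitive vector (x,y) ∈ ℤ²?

river: ρ → (-6,9,12)
river: ρ → (12,15,-3)
river: ρ → (-3,15,12)
river: ρ → (12,9,-6)
river: ρ → (-6,15,6)
river: ρ → (6,9,-12)
river: ρ → (-12,15,3)
river: ρ → (3,15,-12)
river: ρ → (-12,9,6)
river: ρ → (6,15,-6)
closes: descent 0, river 10
min |a| on river = 3

3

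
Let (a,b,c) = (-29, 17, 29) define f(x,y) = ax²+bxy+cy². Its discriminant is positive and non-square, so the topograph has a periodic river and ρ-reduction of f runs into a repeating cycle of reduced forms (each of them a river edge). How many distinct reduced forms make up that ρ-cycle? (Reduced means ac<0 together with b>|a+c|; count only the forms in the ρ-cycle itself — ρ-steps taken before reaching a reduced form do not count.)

D = 3653, ⌊√D⌋ = 60
river: ρ → (29,41,-17)
river: ρ → (-17,27,43)
river: ρ → (43,59,-1)
river: ρ → (-1,59,43)
river: ρ → (43,27,-17)
river: ρ → (-17,41,29)
river: ρ → (29,17,-29)
river: ρ → (-29,41,17)
river: ρ → (17,27,-43)
river: ρ → (-43,59,1)
river: ρ → (1,59,-43)
river: ρ → (-43,27,17)
river: ρ → (17,41,-29)
river: ρ → (-29,17,29)
ρ-cycle length = 14 (tail of 0 descent steps not counted)

14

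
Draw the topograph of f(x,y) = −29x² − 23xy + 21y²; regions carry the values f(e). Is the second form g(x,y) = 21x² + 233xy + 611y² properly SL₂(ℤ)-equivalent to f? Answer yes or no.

D₁ = 2965, D₂ = 2965
river cycle of f (length 34): (21, 23, -29), (-29, 35, 15), (15, 25, -39), (-39, 53, 1), (1, 53, -39), (-39, 25, 15), (15, 35, -29), (-29, 23, 21), (21, 19, -31), (-31, 43, 9), … (24 more)
river cycle of g (length 34): (21, 23, -29), (-29, 35, 15), (15, 25, -39), (-39, 53, 1), (1, 53, -39), (-39, 25, 15), (15, 35, -29), (-29, 23, 21), (21, 19, -31), (-31, 43, 9), … (24 more)
cycles coincide ⇒ equivalent

yes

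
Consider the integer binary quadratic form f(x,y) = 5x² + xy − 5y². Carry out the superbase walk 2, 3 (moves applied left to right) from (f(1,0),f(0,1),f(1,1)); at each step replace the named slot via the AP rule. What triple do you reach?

start (5,-5,1) = (f(1,0),f(0,1),f(1,1))
replace slot 2: 2·(5+1) − (-5) = 17 → (5,17,1)
replace slot 3: 2·(5+17) − 1 = 43 → (5,17,43)

5,17,43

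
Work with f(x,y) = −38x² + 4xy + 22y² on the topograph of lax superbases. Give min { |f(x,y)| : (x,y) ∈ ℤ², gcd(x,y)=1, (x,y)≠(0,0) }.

descent: ρ → (22,40,-20)  [lands on river]
river: ρ → (-20,40,22)
river: ρ → (22,48,-12)
river: ρ → (-12,48,22)
closes: descent 1, river 4
min |a| on river = 12

12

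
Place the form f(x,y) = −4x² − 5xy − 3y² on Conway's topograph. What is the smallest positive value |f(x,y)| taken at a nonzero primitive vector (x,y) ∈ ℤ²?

translate: b→-3 (≡5 mod 8), so (4,5,3)→(4,-3,2)
flip: (4,-3,2)→(2,3,4)
translate: b→-1 (≡3 mod 4), so (2,3,4)→(2,-1,3)
reduced (well bottom): (2,-1,3) with a≤c, −a<b≤a
well minimum |f| = |-2| = 2 (negative-definite)

2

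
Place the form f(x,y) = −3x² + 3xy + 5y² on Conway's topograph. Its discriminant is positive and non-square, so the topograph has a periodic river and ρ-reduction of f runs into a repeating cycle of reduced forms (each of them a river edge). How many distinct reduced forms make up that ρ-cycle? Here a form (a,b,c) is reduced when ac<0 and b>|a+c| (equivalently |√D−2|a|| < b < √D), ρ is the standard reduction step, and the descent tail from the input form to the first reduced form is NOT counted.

D = 69, ⌊√D⌋ = 8
river: ρ → (5,7,-1)
river: ρ → (-1,7,5)
river: ρ → (5,3,-3)
river: ρ → (-3,3,5)
ρ-cycle length = 4 (tail of 0 descent steps not counted)

4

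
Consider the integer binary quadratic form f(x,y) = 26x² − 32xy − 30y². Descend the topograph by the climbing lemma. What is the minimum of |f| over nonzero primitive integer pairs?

descent: ρ → (-30,32,26)  [lands on river]
river: ρ → (26,20,-36)
river: ρ → (-36,52,10)
river: ρ → (10,48,-46)
river: ρ → (-46,44,12)
river: ρ → (12,52,-30)
river: ρ → (-30,8,34)
river: ρ → (34,60,-4)
river: ρ → (-4,60,34)
river: ρ → (34,8,-30)
river: ρ → (-30,52,12)
river: ρ → (12,44,-46)
river: ρ → (-46,48,10)
river: ρ → (10,52,-36)
river: ρ → (-36,20,26)
river: ρ → (26,32,-30)
river: ρ → (-30,28,28)
river: ρ → (28,28,-30)
closes: descent 1, river 18
min |a| on river = 4

4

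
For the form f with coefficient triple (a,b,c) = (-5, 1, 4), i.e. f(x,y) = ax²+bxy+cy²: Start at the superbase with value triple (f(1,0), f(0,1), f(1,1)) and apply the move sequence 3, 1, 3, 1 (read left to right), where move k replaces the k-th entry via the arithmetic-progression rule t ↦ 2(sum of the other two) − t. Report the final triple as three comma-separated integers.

start (-5,4,0) = (f(1,0),f(0,1),f(1,1))
replace slot 3: 2·((-5)+4) − 0 = -2 → (-5,4,-2)
replace slot 1: 2·(4+(-2)) − (-5) = 9 → (9,4,-2)
replace slot 3: 2·(9+4) − (-2) = 28 → (9,4,28)
replace slot 1: 2·(4+28) − 9 = 55 → (55,4,28)

55,4,28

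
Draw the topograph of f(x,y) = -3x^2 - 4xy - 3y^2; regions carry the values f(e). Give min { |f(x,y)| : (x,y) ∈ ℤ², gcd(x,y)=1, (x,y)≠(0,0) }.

translate: b→-2 (≡4 mod 6), so (3,4,3)→(3,-2,2)
flip: (3,-2,2)→(2,2,3)
reduced (well bottom): (2,2,3) with a≤c, −a<b≤a
well minimum |f| = |-2| = 2 (negative-definite)

2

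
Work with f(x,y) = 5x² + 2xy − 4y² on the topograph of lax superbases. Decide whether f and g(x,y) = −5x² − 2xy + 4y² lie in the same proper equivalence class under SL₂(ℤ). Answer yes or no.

D₁ = 84, D₂ = 84
river cycle of f (length 6): (-4, 6, 3), (3, 6, -4), (-4, 2, 5), (5, 8, -1), (-1, 8, 5), (5, 2, -4)
river cycle of g (length 6): (4, 2, -5), (-5, 8, 1), (1, 8, -5), (-5, 2, 4), (4, 6, -3), (-3, 6, 4)
cycles differ ⇒ inequivalent

no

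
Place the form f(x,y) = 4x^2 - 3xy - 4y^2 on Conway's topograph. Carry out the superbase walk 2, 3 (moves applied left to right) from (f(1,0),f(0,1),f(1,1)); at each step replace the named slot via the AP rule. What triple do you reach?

start (4,-4,-3) = (f(1,0),f(0,1),f(1,1))
replace slot 2: 2·(4+(-3)) − (-4) = 6 → (4,6,-3)
replace slot 3: 2·(4+6) − (-3) = 23 → (4,6,23)

4,6,23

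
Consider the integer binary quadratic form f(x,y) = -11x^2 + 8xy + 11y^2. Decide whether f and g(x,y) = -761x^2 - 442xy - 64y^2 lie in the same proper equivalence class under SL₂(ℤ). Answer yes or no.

D₁ = 548, D₂ = 548
river cycle of f (length 18): (11, 14, -8), (-8, 18, 7), (7, 10, -16), (-16, 22, 1), (1, 22, -16), (-16, 10, 7), (7, 18, -8), (-8, 14, 11), (11, 8, -11), (-11, 14, 8), … (8 more)
river cycle of g (length 18): (-11, 8, 11), (11, 14, -8), (-8, 18, 7), (7, 10, -16), (-16, 22, 1), (1, 22, -16), (-16, 10, 7), (7, 18, -8), (-8, 14, 11), (11, 8, -11), … (8 more)
cycles coincide ⇒ equivalent

yes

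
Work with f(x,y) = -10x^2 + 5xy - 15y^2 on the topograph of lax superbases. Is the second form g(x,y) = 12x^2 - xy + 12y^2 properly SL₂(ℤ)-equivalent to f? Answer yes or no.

D₁ = -575, D₂ = -575
f is negative-definite; reduce −f:
−f: reduced (well bottom): (10,-5,15) with a≤c, −a<b≤a
flip sign back: reduced form of f is (-10,5,-15)
g: flip: (12,-1,12)→(12,1,12)
g: reduced (well bottom): (12,1,12) with a≤c, −a<b≤a
reduced forms (-10, 5, -15) vs (12, 1, 12) ⇒ inequivalent

no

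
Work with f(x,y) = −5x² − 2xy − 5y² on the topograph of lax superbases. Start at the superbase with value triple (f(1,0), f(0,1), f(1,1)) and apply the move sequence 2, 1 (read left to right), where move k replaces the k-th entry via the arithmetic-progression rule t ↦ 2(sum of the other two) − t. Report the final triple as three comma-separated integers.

start (-5,-5,-12) = (f(1,0),f(0,1),f(1,1))
replace slot 2: 2·((-5)+(-12)) − (-5) = -29 → (-5,-29,-12)
replace slot 1: 2·((-29)+(-12)) − (-5) = -77 → (-77,-29,-12)

-77,-29,-12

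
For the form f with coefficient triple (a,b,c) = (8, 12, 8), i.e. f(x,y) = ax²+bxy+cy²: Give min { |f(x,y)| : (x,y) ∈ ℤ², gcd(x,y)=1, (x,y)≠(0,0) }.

translate: b→-4 (≡12 mod 16), so (8,12,8)→(8,-4,4)
flip: (8,-4,4)→(4,4,8)
reduced (well bottom): (4,4,8) with a≤c, −a<b≤a
well minimum = a = 4

4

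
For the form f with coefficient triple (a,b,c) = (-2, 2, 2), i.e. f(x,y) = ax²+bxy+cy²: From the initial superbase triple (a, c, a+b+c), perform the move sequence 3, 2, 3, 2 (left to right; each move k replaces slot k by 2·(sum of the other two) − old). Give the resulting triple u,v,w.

start (-2,2,2) = (f(1,0),f(0,1),f(1,1))
replace slot 3: 2·((-2)+2) − 2 = -2 → (-2,2,-2)
replace slot 2: 2·((-2)+(-2)) − 2 = -10 → (-2,-10,-2)
replace slot 3: 2·((-2)+(-10)) − (-2) = -22 → (-2,-10,-22)
replace slot 2: 2·((-2)+(-22)) − (-10) = -38 → (-2,-38,-22)

-2,-38,-22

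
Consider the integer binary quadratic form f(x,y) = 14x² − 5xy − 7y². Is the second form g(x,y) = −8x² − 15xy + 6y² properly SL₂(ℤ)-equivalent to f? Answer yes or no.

D₁ = 417, D₂ = 417
river cycle of f (length 18): (-7, 19, 2), (2, 17, -16), (-16, 15, 3), (3, 15, -16), (-16, 17, 2), (2, 19, -7), (-7, 9, 12), (12, 15, -4), (-4, 17, 8), (8, 15, -6), … (8 more)
river cycle of g (length 18): (6, 15, -8), (-8, 17, 4), (4, 15, -12), (-12, 9, 7), (7, 19, -2), (-2, 17, 16), (16, 15, -3), (-3, 15, 16), (16, 17, -2), (-2, 19, 7), … (8 more)
cycles differ ⇒ inequivalent

no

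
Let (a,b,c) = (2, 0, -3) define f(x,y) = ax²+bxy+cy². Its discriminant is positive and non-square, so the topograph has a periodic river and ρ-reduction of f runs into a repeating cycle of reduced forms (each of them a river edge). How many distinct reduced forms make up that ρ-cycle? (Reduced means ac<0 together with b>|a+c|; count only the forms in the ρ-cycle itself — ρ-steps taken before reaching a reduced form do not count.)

D = 24, ⌊√D⌋ = 4
descent: ρ → (-3,0,2)
descent: ρ → (2,4,-1)  [lands on river]
river: ρ → (-1,4,2)
ρ-cycle length = 2 (tail of 2 descent steps not counted)

2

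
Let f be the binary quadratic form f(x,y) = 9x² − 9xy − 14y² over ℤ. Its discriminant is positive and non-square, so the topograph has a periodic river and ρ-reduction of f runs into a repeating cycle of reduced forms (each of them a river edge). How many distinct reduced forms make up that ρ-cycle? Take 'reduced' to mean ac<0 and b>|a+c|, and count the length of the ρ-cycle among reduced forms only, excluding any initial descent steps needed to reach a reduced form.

D = 585, ⌊√D⌋ = 24
descent: ρ → (-14,9,9)  [lands on river]
river: ρ → (9,9,-14)
river: ρ → (-14,19,4)
river: ρ → (4,21,-9)
river: ρ → (-9,15,10)
river: ρ → (10,5,-14)
river: ρ → (-14,23,1)
river: ρ → (1,23,-14)
river: ρ → (-14,5,10)
river: ρ → (10,15,-9)
river: ρ → (-9,21,4)
river: ρ → (4,19,-14)
ρ-cycle length = 12 (tail of 1 descent step not counted)

12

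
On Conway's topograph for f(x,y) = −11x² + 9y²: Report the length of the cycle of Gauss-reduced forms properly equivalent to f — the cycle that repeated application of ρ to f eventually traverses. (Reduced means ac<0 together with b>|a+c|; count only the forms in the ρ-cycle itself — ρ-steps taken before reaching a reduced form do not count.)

D = 396, ⌊√D⌋ = 19
descent: ρ → (9,18,-2)  [lands on river]
river: ρ → (-2,18,9)
ρ-cycle length = 2 (tail of 1 descent step not counted)

2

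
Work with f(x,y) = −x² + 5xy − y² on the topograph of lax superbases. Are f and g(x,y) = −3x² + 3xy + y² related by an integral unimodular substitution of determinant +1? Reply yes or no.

D₁ = 21, D₂ = 21
river cycle of f (length 2): (-1, 3, 3), (3, 3, -1)
river cycle of g (length 2): (1, 3, -3), (-3, 3, 1)
cycles differ ⇒ inequivalent

no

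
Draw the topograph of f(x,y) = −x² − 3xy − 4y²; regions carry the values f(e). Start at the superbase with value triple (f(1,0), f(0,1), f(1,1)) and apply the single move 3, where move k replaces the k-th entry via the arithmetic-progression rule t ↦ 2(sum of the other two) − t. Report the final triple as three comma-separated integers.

start (-1,-4,-8) = (f(1,0),f(0,1),f(1,1))
replace slot 3: 2·((-1)+(-4)) − (-8) = -2 → (-1,-4,-2)

-1,-4,-2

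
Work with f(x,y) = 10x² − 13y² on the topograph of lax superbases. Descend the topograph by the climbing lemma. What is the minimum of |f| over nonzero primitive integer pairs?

descent: ρ → (-13,0,10)
descent: ρ → (10,20,-3)  [lands on river]
river: ρ → (-3,22,3)
river: ρ → (3,20,-10)
river: ρ → (-10,20,3)
river: ρ → (3,22,-3)
river: ρ → (-3,20,10)
closes: descent 2, river 6
min |a| on river = 3

3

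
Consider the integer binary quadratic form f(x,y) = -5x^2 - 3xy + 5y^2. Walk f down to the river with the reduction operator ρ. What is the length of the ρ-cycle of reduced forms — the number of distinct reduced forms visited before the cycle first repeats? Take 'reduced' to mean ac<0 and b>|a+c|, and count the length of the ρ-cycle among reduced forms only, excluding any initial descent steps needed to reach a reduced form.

D = 109, ⌊√D⌋ = 10
descent: ρ → (5,3,-5)  [lands on river]
river: ρ → (-5,7,3)
river: ρ → (3,5,-7)
river: ρ → (-7,9,1)
river: ρ → (1,9,-7)
river: ρ → (-7,5,3)
river: ρ → (3,7,-5)
river: ρ → (-5,3,5)
river: ρ → (5,7,-3)
river: ρ → (-3,5,7)
river: ρ → (7,9,-1)
river: ρ → (-1,9,7)
river: ρ → (7,5,-3)
river: ρ → (-3,7,5)
ρ-cycle length = 14 (tail of 1 descent step not counted)

14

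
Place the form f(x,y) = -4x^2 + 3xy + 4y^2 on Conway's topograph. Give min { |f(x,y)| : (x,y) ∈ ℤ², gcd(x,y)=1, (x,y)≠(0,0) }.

river: ρ → (4,5,-3)
river: ρ → (-3,7,2)
river: ρ → (2,5,-6)
river: ρ → (-6,7,1)
river: ρ → (1,7,-6)
river: ρ → (-6,5,2)
river: ρ → (2,7,-3)
river: ρ → (-3,5,4)
river: ρ → (4,3,-4)
river: ρ → (-4,5,3)
river: ρ → (3,7,-2)
river: ρ → (-2,5,6)
river: ρ → (6,7,-1)
river: ρ → (-1,7,6)
river: ρ → (6,5,-2)
river: ρ → (-2,7,3)
river: ρ → (3,5,-4)
river: ρ → (-4,3,4)
closes: descent 0, river 18
min |a| on river = 1

1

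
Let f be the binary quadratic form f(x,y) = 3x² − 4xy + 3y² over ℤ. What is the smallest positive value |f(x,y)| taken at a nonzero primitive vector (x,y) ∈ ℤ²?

translate: b→2 (≡-4 mod 6), so (3,-4,3)→(3,2,2)
flip: (3,2,2)→(2,-2,3)
translate: b→2 (≡-2 mod 4), so (2,-2,3)→(2,2,3)
reduced (well bottom): (2,2,3) with a≤c, −a<b≤a
well minimum = a = 2

2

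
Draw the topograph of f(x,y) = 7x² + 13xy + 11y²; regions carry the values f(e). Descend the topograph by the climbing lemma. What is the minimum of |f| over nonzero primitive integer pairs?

translate: b→-1 (≡13 mod 14), so (7,13,11)→(7,-1,5)
flip: (7,-1,5)→(5,1,7)
reduced (well bottom): (5,1,7) with a≤c, −a<b≤a
well minimum = a = 5

5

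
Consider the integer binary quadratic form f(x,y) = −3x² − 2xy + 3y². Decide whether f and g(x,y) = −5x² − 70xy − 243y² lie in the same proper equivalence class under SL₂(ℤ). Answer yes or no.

D₁ = 40, D₂ = 40
river cycle of f (length 6): (3, 2, -3), (-3, 4, 2), (2, 4, -3), (-3, 2, 3), (3, 4, -2), (-2, 4, 3)
river cycle of g (length 6): (2, 4, -3), (-3, 2, 3), (3, 4, -2), (-2, 4, 3), (3, 2, -3), (-3, 4, 2)
cycles coincide ⇒ equivalent

yes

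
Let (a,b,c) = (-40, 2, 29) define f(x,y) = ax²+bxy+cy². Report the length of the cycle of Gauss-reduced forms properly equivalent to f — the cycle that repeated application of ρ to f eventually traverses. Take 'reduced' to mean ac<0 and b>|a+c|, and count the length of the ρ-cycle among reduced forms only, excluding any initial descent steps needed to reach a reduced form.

D = 4644, ⌊√D⌋ = 68
descent: ρ → (29,56,-13)  [lands on river]
river: ρ → (-13,48,45)
river: ρ → (45,42,-16)
river: ρ → (-16,54,27)
river: ρ → (27,54,-16)
river: ρ → (-16,42,45)
river: ρ → (45,48,-13)
river: ρ → (-13,56,29)
river: ρ → (29,60,-9)
river: ρ → (-9,66,8)
river: ρ → (8,62,-25)
river: ρ → (-25,38,32)
river: ρ → (32,26,-31)
river: ρ → (-31,36,27)
river: ρ → (27,18,-40)
river: ρ → (-40,62,5)
river: ρ → (5,68,-1)
river: ρ → (-1,68,5)
river: ρ → (5,62,-40)
river: ρ → (-40,18,27)
river: ρ → (27,36,-31)
river: ρ → (-31,26,32)
river: ρ → (32,38,-25)
river: ρ → (-25,62,8)
river: ρ → (8,66,-9)
river: ρ → (-9,60,29)
ρ-cycle length = 26 (tail of 1 descent step not counted)

26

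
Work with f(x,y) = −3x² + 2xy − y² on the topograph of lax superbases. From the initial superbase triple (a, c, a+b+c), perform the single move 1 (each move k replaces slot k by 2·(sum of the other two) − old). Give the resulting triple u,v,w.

start (-3,-1,-2) = (f(1,0),f(0,1),f(1,1))
replace slot 1: 2·((-1)+(-2)) − (-3) = -3 → (-3,-1,-2)

-3,-1,-2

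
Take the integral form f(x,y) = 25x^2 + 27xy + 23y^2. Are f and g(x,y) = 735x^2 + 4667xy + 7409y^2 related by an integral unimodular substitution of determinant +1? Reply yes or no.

D₁ = -1571, D₂ = -1571
f: translate: b→-23 (≡27 mod 50), so (25,27,23)→(25,-23,21)
f: flip: (25,-23,21)→(21,23,25)
f: translate: b→-19 (≡23 mod 42), so (21,23,25)→(21,-19,23)
f: reduced (well bottom): (21,-19,23) with a≤c, −a<b≤a
g: translate: b→257 (≡4667 mod 1470), so (735,4667,7409)→(735,257,23)
g: flip: (735,257,23)→(23,-257,735)
g: translate: b→19 (≡-257 mod 46), so (23,-257,735)→(23,19,21)
g: flip: (23,19,21)→(21,-19,23)
g: reduced (well bottom): (21,-19,23) with a≤c, −a<b≤a
reduced forms (21, -19, 23) vs (21, -19, 23) ⇒ equivalent

yes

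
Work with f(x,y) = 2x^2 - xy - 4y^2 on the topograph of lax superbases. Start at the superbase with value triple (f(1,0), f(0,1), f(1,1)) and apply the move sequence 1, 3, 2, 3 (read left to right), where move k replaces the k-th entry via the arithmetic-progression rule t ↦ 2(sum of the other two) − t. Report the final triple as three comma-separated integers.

start (2,-4,-3) = (f(1,0),f(0,1),f(1,1))
replace slot 1: 2·((-4)+(-3)) − 2 = -16 → (-16,-4,-3)
replace slot 3: 2·((-16)+(-4)) − (-3) = -37 → (-16,-4,-37)
replace slot 2: 2·((-16)+(-37)) − (-4) = -102 → (-16,-102,-37)
replace slot 3: 2·((-16)+(-102)) − (-37) = -199 → (-16,-102,-199)

-16,-102,-199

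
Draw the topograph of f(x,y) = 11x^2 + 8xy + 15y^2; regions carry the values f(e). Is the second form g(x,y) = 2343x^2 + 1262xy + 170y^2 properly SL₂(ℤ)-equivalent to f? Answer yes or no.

D₁ = -596, D₂ = -596
f: reduced (well bottom): (11,8,15) with a≤c, −a<b≤a
g: flip: (2343,1262,170)→(170,-1262,2343)
g: translate: b→98 (≡-1262 mod 340), so (170,-1262,2343)→(170,98,15)
g: flip: (170,98,15)→(15,-98,170)
g: translate: b→-8 (≡-98 mod 30), so (15,-98,170)→(15,-8,11)
g: flip: (15,-8,11)→(11,8,15)
g: reduced (well bottom): (11,8,15) with a≤c, −a<b≤a
reduced forms (11, 8, 15) vs (11, 8, 15) ⇒ equivalent

yes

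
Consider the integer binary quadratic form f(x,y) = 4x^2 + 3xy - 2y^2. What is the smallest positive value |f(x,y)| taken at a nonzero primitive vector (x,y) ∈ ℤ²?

river: ρ → (-2,5,2)
river: ρ → (2,3,-4)
river: ρ → (-4,5,1)
river: ρ → (1,5,-4)
river: ρ → (-4,3,2)
river: ρ → (2,5,-2)
river: ρ → (-2,3,4)
river: ρ → (4,5,-1)
river: ρ → (-1,5,4)
river: ρ → (4,3,-2)
closes: descent 0, river 10
min |a| on river = 1

1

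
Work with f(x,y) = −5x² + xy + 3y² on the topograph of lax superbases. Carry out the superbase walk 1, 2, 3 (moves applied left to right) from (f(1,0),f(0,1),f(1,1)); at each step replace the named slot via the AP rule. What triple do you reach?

start (-5,3,-1) = (f(1,0),f(0,1),f(1,1))
replace slot 1: 2·(3+(-1)) − (-5) = 9 → (9,3,-1)
replace slot 2: 2·(9+(-1)) − 3 = 13 → (9,13,-1)
replace slot 3: 2·(9+13) − (-1) = 45 → (9,13,45)

9,13,45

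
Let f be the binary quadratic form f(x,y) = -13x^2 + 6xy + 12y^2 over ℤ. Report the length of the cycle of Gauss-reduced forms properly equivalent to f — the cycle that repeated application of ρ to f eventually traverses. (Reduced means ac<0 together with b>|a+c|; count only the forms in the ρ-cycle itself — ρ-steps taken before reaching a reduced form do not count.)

D = 660, ⌊√D⌋ = 25
river: ρ → (12,18,-7)
river: ρ → (-7,24,3)
river: ρ → (3,24,-7)
river: ρ → (-7,18,12)
river: ρ → (12,6,-13)
river: ρ → (-13,20,5)
river: ρ → (5,20,-13)
river: ρ → (-13,6,12)
ρ-cycle length = 8 (tail of 0 descent steps not counted)

8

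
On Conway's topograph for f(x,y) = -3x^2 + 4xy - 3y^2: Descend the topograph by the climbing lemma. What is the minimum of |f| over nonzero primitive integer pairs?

translate: b→2 (≡-4 mod 6), so (3,-4,3)→(3,2,2)
flip: (3,2,2)→(2,-2,3)
translate: b→2 (≡-2 mod 4), so (2,-2,3)→(2,2,3)
reduced (well bottom): (2,2,3) with a≤c, −a<b≤a
well minimum |f| = |-2| = 2 (negative-definite)

2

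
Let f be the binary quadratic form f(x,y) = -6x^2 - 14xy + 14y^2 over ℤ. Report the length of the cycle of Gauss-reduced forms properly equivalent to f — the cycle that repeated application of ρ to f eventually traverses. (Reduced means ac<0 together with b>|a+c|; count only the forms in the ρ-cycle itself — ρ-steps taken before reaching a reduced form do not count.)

D = 532, ⌊√D⌋ = 23
descent: ρ → (14,14,-6)  [lands on river]
river: ρ → (-6,22,2)
river: ρ → (2,22,-6)
river: ρ → (-6,14,14)
ρ-cycle length = 4 (tail of 1 descent step not counted)

4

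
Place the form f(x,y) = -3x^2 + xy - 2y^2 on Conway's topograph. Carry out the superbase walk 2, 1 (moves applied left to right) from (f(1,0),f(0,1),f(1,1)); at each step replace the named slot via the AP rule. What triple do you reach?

start (-3,-2,-4) = (f(1,0),f(0,1),f(1,1))
replace slot 2: 2·((-3)+(-4)) − (-2) = -12 → (-3,-12,-4)
replace slot 1: 2·((-12)+(-4)) − (-3) = -29 → (-29,-12,-4)

-29,-12,-4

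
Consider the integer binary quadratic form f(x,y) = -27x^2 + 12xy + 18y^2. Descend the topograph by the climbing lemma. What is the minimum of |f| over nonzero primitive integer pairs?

river: ρ → (18,24,-21)
river: ρ → (-21,18,21)
river: ρ → (21,24,-18)
river: ρ → (-18,12,27)
river: ρ → (27,42,-3)
river: ρ → (-3,42,27)
river: ρ → (27,12,-18)
river: ρ → (-18,24,21)
river: ρ → (21,18,-21)
river: ρ → (-21,24,18)
river: ρ → (18,12,-27)
river: ρ → (-27,42,3)
river: ρ → (3,42,-27)
river: ρ → (-27,12,18)
closes: descent 0, river 14
min |a| on river = 3

3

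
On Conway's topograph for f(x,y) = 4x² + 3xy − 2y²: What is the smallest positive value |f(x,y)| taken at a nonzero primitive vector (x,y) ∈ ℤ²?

river: ρ → (-2,5,2)
river: ρ → (2,3,-4)
river: ρ → (-4,5,1)
river: ρ → (1,5,-4)
river: ρ → (-4,3,2)
river: ρ → (2,5,-2)
river: ρ → (-2,3,4)
river: ρ → (4,5,-1)
river: ρ → (-1,5,4)
river: ρ → (4,3,-2)
closes: descent 0, river 10
min |a| on river = 1

1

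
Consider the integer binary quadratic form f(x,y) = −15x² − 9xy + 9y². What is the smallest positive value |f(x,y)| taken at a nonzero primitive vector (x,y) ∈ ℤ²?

descent: ρ → (9,9,-15)  [lands on river]
river: ρ → (-15,21,3)
river: ρ → (3,21,-15)
river: ρ → (-15,9,9)
closes: descent 1, river 4
min |a| on river = 3

3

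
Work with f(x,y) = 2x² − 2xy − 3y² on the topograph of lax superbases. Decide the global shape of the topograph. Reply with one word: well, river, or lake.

D = b²−4ac = (-2)² − 4·2·(-3) = 28
D > 0 non-square ⇒ indefinite ⇒ periodic river

river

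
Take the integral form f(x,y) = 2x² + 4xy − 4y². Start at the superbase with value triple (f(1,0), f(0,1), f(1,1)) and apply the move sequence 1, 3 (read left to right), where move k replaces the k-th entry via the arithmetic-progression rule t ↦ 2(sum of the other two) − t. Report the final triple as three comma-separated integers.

start (2,-4,2) = (f(1,0),f(0,1),f(1,1))
replace slot 1: 2·((-4)+2) − 2 = -6 → (-6,-4,2)
replace slot 3: 2·((-6)+(-4)) − 2 = -22 → (-6,-4,-22)

-6,-4,-22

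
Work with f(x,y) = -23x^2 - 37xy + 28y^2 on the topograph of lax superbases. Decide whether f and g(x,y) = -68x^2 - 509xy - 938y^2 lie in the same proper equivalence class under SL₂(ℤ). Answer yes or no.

D₁ = 3945, D₂ = 3945
river cycle of f (length 30): (28, 37, -23), (-23, 55, 10), (10, 45, -48), (-48, 51, 7), (7, 61, -8), (-8, 51, 42), (42, 33, -17), (-17, 35, 40), (40, 45, -12), (-12, 51, 28), … (20 more)
river cycle of g (length 30): (10, 45, -48), (-48, 51, 7), (7, 61, -8), (-8, 51, 42), (42, 33, -17), (-17, 35, 40), (40, 45, -12), (-12, 51, 28), (28, 61, -2), (-2, 59, 58), … (20 more)
cycles coincide ⇒ equivalent

yes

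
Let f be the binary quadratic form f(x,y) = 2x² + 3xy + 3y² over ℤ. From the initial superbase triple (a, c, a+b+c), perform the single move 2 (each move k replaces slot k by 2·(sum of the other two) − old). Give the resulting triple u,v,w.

start (2,3,8) = (f(1,0),f(0,1),f(1,1))
replace slot 2: 2·(2+8) − 3 = 17 → (2,17,8)

2,17,8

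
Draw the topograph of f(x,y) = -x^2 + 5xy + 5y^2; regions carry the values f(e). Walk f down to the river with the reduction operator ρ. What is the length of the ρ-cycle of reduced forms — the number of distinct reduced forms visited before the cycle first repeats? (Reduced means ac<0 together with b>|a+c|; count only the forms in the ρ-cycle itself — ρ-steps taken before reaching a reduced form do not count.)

D = 45, ⌊√D⌋ = 6
river: ρ → (5,5,-1)
river: ρ → (-1,5,5)
ρ-cycle length = 2 (tail of 0 descent steps not counted)

2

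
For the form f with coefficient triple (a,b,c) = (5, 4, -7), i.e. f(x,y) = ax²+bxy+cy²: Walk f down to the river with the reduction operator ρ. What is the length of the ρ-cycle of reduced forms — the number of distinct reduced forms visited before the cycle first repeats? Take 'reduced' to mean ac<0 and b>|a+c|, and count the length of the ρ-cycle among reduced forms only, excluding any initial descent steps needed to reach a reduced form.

D = 156, ⌊√D⌋ = 12
river: ρ → (-7,10,2)
river: ρ → (2,10,-7)
river: ρ → (-7,4,5)
river: ρ → (5,6,-6)
river: ρ → (-6,6,5)
river: ρ → (5,4,-7)
ρ-cycle length = 6 (tail of 0 descent steps not counted)

6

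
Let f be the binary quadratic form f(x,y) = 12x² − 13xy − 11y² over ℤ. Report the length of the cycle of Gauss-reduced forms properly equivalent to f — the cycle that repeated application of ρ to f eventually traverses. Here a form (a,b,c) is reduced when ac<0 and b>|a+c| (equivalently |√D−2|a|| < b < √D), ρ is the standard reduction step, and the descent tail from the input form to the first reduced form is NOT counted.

D = 697, ⌊√D⌋ = 26
descent: ρ → (-11,13,12)  [lands on river]
river: ρ → (12,11,-12)
river: ρ → (-12,13,11)
river: ρ → (11,9,-14)
river: ρ → (-14,19,6)
river: ρ → (6,17,-17)
river: ρ → (-17,17,6)
river: ρ → (6,19,-14)
river: ρ → (-14,9,11)
river: ρ → (11,13,-12)
river: ρ → (-12,11,12)
river: ρ → (12,13,-11)
river: ρ → (-11,9,14)
river: ρ → (14,19,-6)
river: ρ → (-6,17,17)
river: ρ → (17,17,-6)
river: ρ → (-6,19,14)
river: ρ → (14,9,-11)
ρ-cycle length = 18 (tail of 1 descent step not counted)

18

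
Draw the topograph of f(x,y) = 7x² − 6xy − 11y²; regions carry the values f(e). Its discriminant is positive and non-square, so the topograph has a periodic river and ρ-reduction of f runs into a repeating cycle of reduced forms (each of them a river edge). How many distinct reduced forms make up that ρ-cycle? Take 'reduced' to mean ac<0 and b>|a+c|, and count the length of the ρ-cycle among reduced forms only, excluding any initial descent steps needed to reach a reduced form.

D = 344, ⌊√D⌋ = 18
descent: ρ → (-11,6,7)  [lands on river]
river: ρ → (7,8,-10)
river: ρ → (-10,12,5)
river: ρ → (5,18,-1)
river: ρ → (-1,18,5)
river: ρ → (5,12,-10)
river: ρ → (-10,8,7)
river: ρ → (7,6,-11)
river: ρ → (-11,16,2)
river: ρ → (2,16,-11)
ρ-cycle length = 10 (tail of 1 descent step not counted)

10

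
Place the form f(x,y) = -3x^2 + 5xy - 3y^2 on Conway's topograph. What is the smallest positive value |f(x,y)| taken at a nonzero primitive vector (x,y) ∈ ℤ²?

translate: b→1 (≡-5 mod 6), so (3,-5,3)→(3,1,1)
flip: (3,1,1)→(1,-1,3)
translate: b→1 (≡-1 mod 2), so (1,-1,3)→(1,1,3)
reduced (well bottom): (1,1,3) with a≤c, −a<b≤a
well minimum |f| = |-1| = 1 (negative-definite)

1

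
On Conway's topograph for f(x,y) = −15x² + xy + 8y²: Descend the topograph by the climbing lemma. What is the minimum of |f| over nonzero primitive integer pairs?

descent: ρ → (8,15,-8)  [lands on river]
river: ρ → (-8,17,6)
river: ρ → (6,19,-5)
river: ρ → (-5,21,2)
river: ρ → (2,19,-15)
river: ρ → (-15,11,6)
river: ρ → (6,13,-13)
river: ρ → (-13,13,6)
river: ρ → (6,11,-15)
river: ρ → (-15,19,2)
river: ρ → (2,21,-5)
river: ρ → (-5,19,6)
river: ρ → (6,17,-8)
river: ρ → (-8,15,8)
river: ρ → (8,17,-6)
river: ρ → (-6,19,5)
river: ρ → (5,21,-2)
river: ρ → (-2,19,15)
river: ρ → (15,11,-6)
river: ρ → (-6,13,13)
river: ρ → (13,13,-6)
river: ρ → (-6,11,15)
river: ρ → (15,19,-2)
river: ρ → (-2,21,5)
river: ρ → (5,19,-6)
river: ρ → (-6,17,8)
closes: descent 1, river 26
min |a| on river = 2

2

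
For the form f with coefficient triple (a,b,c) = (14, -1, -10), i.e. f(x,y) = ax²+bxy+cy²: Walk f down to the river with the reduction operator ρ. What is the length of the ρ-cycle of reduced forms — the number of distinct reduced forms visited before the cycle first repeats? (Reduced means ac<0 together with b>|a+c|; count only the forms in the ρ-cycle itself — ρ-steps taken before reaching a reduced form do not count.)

D = 561, ⌊√D⌋ = 23
descent: ρ → (-10,21,3)  [lands on river]
river: ρ → (3,21,-10)
river: ρ → (-10,19,5)
river: ρ → (5,21,-6)
river: ρ → (-6,15,14)
river: ρ → (14,13,-7)
river: ρ → (-7,15,12)
river: ρ → (12,9,-10)
river: ρ → (-10,11,11)
river: ρ → (11,11,-10)
river: ρ → (-10,9,12)
river: ρ → (12,15,-7)
river: ρ → (-7,13,14)
river: ρ → (14,15,-6)
river: ρ → (-6,21,5)
river: ρ → (5,19,-10)
ρ-cycle length = 16 (tail of 1 descent step not counted)

16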